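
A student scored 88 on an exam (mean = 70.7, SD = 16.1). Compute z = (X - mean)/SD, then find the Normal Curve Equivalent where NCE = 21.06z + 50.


z = (X - mean) / SD = (88 - 70.7) / 16.1
z = 17.3 / 16.1
z = 1.0745
NCE = NCE = 21.06z + 50
Carry z at full precision (z = 17.3 / 16.1) into the conversion:
NCE = 21.06 * (17.3 / 16.1) + 50 = 364.338 / 16.1 + 50
NCE = 22.6297 + 50
NCE = 72.6297

72.6297


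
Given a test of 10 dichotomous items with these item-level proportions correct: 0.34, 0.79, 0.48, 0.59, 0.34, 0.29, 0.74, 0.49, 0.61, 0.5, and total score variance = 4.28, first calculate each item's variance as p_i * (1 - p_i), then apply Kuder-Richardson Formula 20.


For each item, compute p_i * q_i:
  Item 1: 0.34 * 0.66 = 0.2244
  Item 2: 0.79 * 0.21 = 0.1659
  Item 3: 0.48 * 0.52 = 0.2496
  Item 4: 0.59 * 0.41 = 0.2419
  Item 5: 0.34 * 0.66 = 0.2244
  Item 6: 0.29 * 0.71 = 0.2059
  Item 7: 0.74 * 0.26 = 0.1924
  Item 8: 0.49 * 0.51 = 0.2499
  Item 9: 0.61 * 0.39 = 0.2379
  Item 10: 0.5 * 0.5 = 0.25
Sum(p_i * q_i) = 0.2244 + 0.1659 + 0.2496 + 0.2419 + 0.2244 + 0.2059 + 0.1924 + 0.2499 + 0.2379 + 0.25 = 2.2423
KR-20 = (k/(k-1)) * (1 - Sum(p_i*q_i) / Var_total)
= (10/9) * (1 - 2.2423/4.28)
= 1.1111 * 0.4761
KR-20 = 0.529

0.529


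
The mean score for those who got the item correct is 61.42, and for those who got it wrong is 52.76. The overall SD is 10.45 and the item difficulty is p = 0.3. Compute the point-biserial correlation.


q = 1 - p = 0.7
rpb = ((M1 - M0) / SD) * sqrt(p * q)
rpb = ((61.42 - 52.76) / 10.45) * sqrt(0.3 * 0.7)
rpb = 0.3798

0.3798


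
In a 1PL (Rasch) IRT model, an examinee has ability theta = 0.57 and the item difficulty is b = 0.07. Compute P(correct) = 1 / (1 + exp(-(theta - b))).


theta - b = 0.57 - 0.07 = 0.5
exp(-(theta - b)) = exp(-0.5) = 0.6065
P = 1 / (1 + 0.6065)
P = 0.6225

0.6225


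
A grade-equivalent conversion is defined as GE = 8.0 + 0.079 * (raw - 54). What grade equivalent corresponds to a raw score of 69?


raw - median = 69 - 54 = 15
slope * diff = 0.079 * 15 = 1.185
GE = 8.0 + 1.185
GE = 9.185

9.185


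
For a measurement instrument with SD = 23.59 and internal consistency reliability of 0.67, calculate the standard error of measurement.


SEM = SD * sqrt(1 - rxx)
SEM = 23.59 * sqrt(1 - 0.67)
SEM = 23.59 * sqrt(0.33) = 23.59 * 0.574456
SEM = 13.5514

13.5514


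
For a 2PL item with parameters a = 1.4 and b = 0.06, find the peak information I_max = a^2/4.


For 2PL, max info at theta = b = 0.06
I_max = a^2 / 4 = 1.4^2 / 4
= 1.96 / 4
I_max = 0.49

0.49


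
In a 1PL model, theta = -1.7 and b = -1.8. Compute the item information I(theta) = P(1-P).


P = 1/(1+exp(-(-1.7--1.8))) = 0.525
I = P*(1-P) = 0.525 * 0.475
I = 0.2494

0.2494


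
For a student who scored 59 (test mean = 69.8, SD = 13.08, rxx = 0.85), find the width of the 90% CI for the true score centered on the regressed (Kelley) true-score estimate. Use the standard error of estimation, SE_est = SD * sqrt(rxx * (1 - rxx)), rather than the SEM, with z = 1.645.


True score estimate = 0.85*59 + 0.15*69.8 = 60.62
SE_est = SD * sqrt(rxx * (1 - rxx)) = 13.08 * sqrt(0.85 * 0.15) = 13.08 * sqrt(0.1275) = 4.670494
CI = T_est +/- z * SE_est, so width = 2 * z * SE_est = 2 * 1.645 * 4.670494
Width = 15.3659

15.3659


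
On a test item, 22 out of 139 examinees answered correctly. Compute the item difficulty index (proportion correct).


Item difficulty p = number correct / total examinees
p = 22 / 139
p = 0.1583

0.1583


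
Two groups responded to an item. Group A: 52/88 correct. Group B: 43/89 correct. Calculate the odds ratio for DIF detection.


Odds_A = 52/36 = 1.4444
Odds_B = 43/46 = 0.9348
OR = Odds_A / Odds_B = 1.4444 / 0.9348
Exactly, OR = (52 * 46) / (36 * 43) = 2392 / 1548
OR = 1.5452

1.5452


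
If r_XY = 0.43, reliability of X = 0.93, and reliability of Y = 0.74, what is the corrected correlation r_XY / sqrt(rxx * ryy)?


r_corrected = rxy / sqrt(rxx * ryy)
= 0.43 / sqrt(0.93 * 0.74)
= 0.43 / sqrt(0.6882)
= 0.43 / 0.829578
r_corrected = 0.5183

0.5183


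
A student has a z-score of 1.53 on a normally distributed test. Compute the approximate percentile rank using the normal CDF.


CDF(z) = 0.5 * (1 + erf(z/sqrt(2)))
erf(1.0819) = 0.874
CDF = 0.937
Percentile rank = 0.937 * 100 = 93.7

93.7


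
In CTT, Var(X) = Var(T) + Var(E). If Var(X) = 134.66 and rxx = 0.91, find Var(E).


var_true = rxx * var_obs = 0.91 * 134.66 = 122.5406
var_error = var_obs - var_true
var_error = 134.66 - 122.5406
var_error = 12.1194

12.1194


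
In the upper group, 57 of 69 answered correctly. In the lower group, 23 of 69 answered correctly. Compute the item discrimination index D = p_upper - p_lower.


p_upper = 57/69 = 0.8261
p_lower = 23/69 = 0.3333
D = 0.8261 - 0.3333 = 0.4928

0.4928


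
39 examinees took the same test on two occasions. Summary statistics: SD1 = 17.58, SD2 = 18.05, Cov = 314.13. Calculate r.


r = cov(X,Y) / (SD_X * SD_Y)
r = 314.13 / (17.58 * 18.05)
r = 314.13 / 317.319
r = 0.99

0.99


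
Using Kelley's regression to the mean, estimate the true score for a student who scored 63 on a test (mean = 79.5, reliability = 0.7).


T_est = rxx * X + (1 - rxx) * mean
T_est = 0.7 * 63 + 0.3 * 79.5
T_est = 44.1 + 23.85
T_est = 67.95

67.95


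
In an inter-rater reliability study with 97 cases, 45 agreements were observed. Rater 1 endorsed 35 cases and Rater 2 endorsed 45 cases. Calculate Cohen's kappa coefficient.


P_o = 45/97 = 0.463918
P_e = (35*45 + 62*52) / 9409 = 0.510044
kappa = (P_o - P_e) / (1 - P_e)
kappa = (0.463918 - 0.510044) / (1 - 0.510044)
kappa = -0.0941

-0.0941


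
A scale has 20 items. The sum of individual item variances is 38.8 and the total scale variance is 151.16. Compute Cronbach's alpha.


alpha = (k/(k-1)) * (1 - sum(si^2)/s_total^2)
= (20/19) * (1 - 38.8/151.16)
alpha = 0.7824

0.7824


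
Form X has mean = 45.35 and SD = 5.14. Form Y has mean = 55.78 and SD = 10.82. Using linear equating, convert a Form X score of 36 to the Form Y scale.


slope = SD_Y / SD_X = 10.82 / 5.14 ~ 2.1051
intercept = mean_Y - slope * mean_X = 55.78 - (10.82 / 5.14) * 45.35 ~ -39.6844
Y = slope * X + intercept. To avoid rounding drift from the rounded slope/intercept, evaluate the equivalent form Y = mean_Y + SD_Y * (X - mean_X) / SD_X at full precision:
Y = 55.78 + 10.82 * (36 - 45.35) / 5.14
Y = 55.78 - 10.82 * 9.35 / 5.14
Y = 55.78 - 101.167 / 5.14
Y = 55.78 - 19.6823
Y = 36.0977

36.0977


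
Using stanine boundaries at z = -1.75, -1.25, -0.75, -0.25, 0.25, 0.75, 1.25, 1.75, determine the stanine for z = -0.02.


Stanine boundaries: [-1.75, -1.25, -0.75, -0.25, 0.25, 0.75, 1.25, 1.75]
z = -0.02
Check each boundary:
  z >= -1.75 -> could be stanine 2
  z >= -1.25 -> could be stanine 3
  z >= -0.75 -> could be stanine 4
  z >= -0.25 -> could be stanine 5
  z < 0.25
  z < 0.75
  z < 1.25
  z < 1.75
Highest qualifying boundary gives stanine = 5

5


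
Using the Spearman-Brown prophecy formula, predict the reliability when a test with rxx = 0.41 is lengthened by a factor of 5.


r_new = (n * rxx) / (1 + (n-1) * rxx)
r_new = (5 * 0.41) / (1 + 4 * 0.41)
r_new = 2.05 / 2.64
r_new = 0.7765

0.7765


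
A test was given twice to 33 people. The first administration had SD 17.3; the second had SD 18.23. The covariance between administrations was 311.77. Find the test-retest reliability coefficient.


r = cov(X,Y) / (SD_X * SD_Y)
r = 311.77 / (17.3 * 18.23)
r = 311.77 / 315.379
r = 0.9886

0.9886


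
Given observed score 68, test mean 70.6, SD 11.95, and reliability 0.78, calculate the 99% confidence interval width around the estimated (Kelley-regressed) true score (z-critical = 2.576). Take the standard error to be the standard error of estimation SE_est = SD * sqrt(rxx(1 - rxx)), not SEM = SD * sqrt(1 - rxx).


True score estimate = 0.78*68 + 0.22*70.6 = 68.572
SE_est = SD * sqrt(rxx * (1 - rxx)) = 11.95 * sqrt(0.78 * 0.22) = 11.95 * sqrt(0.1716) = 4.950243
CI = T_est +/- z * SE_est, so width = 2 * z * SE_est = 2 * 2.576 * 4.950243
Width = 25.5037

25.5037


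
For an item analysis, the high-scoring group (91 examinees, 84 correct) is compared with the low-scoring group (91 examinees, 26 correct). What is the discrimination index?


p_upper = 84/91 = 0.9231
p_lower = 26/91 = 0.2857
D = 0.9231 - 0.2857 = 0.6374

0.6374


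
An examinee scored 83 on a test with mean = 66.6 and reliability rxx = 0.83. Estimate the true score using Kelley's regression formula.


T_est = rxx * X + (1 - rxx) * mean
T_est = 0.83 * 83 + 0.17 * 66.6
T_est = 68.89 + 11.322
T_est = 80.212

80.212


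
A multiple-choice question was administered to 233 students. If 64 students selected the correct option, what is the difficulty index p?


Item difficulty p = number correct / total examinees
p = 64 / 233
p = 0.2747

0.2747


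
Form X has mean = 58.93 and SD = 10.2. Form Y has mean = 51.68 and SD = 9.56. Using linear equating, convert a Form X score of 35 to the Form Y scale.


slope = SD_Y / SD_X = 9.56 / 10.2 ~ 0.9373
intercept = mean_Y - slope * mean_X = 51.68 - (9.56 / 10.2) * 58.93 ~ -3.5524
Y = slope * X + intercept. To avoid rounding drift from the rounded slope/intercept, evaluate the equivalent form Y = mean_Y + SD_Y * (X - mean_X) / SD_X at full precision:
Y = 51.68 + 9.56 * (35 - 58.93) / 10.2
Y = 51.68 - 9.56 * 23.93 / 10.2
Y = 51.68 - 228.7708 / 10.2
Y = 51.68 - 22.4285
Y = 29.2515

29.2515


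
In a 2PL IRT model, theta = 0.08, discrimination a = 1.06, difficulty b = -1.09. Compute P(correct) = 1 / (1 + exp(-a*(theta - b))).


a*(theta - b) = 1.06 * (0.08 - -1.09) = 1.2402
exp(-1.2402) = 0.2893
P = 1 / (1 + 0.2893)
P = 0.7756

0.7756


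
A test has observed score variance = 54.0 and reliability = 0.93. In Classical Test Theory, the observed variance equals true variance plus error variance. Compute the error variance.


var_true = rxx * var_obs = 0.93 * 54.0 = 50.22
var_error = var_obs - var_true
var_error = 54.0 - 50.22
var_error = 3.78

3.78


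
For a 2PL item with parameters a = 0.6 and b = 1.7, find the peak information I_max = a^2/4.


For 2PL, max info at theta = b = 1.7
I_max = a^2 / 4 = 0.6^2 / 4
= 0.36 / 4
I_max = 0.09

0.09


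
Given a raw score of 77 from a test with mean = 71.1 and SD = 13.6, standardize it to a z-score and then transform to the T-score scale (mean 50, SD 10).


z = (X - mean) / SD = (77 - 71.1) / 13.6
z = 5.9 / 13.6
z = 0.4338
T-score = T = 50 + 10z
Carry z at full precision (z = 5.9 / 13.6) into the conversion:
T-score = 50 + 10 * (5.9 / 13.6) = 50 + 59 / 13.6
T-score = 50 + 4.3382
T-score = 54.3382

54.3382


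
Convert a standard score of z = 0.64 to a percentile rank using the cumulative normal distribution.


CDF(z) = 0.5 * (1 + erf(z/sqrt(2)))
erf(0.4525) = 0.4778
CDF = 0.7389
Percentile rank = 0.7389 * 100 = 73.89

73.89


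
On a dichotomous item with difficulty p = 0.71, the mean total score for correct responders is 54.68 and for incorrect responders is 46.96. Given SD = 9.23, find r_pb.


q = 1 - p = 0.29
rpb = ((M1 - M0) / SD) * sqrt(p * q)
rpb = ((54.68 - 46.96) / 9.23) * sqrt(0.71 * 0.29)
rpb = 0.3795

0.3795


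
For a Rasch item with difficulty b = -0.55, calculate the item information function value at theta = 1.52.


P = 1/(1+exp(-(1.52--0.55))) = 0.888
I = P*(1-P) = 0.888 * 0.112
I = 0.0995

0.0995


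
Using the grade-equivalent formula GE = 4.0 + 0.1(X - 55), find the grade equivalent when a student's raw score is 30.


raw - median = 30 - 55 = -25
slope * diff = 0.1 * -25 = -2.5
GE = 4.0 + -2.5
GE = 1.5

1.5


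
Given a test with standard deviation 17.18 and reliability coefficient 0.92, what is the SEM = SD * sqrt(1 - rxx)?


SEM = SD * sqrt(1 - rxx)
SEM = 17.18 * sqrt(1 - 0.92)
SEM = 17.18 * sqrt(0.08) = 17.18 * 0.282843
SEM = 4.8592

4.8592


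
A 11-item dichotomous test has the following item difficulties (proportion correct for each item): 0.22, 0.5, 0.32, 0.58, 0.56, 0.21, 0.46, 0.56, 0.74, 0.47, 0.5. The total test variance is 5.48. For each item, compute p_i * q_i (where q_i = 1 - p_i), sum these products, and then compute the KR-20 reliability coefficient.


For each item, compute p_i * q_i:
  Item 1: 0.22 * 0.78 = 0.1716
  Item 2: 0.5 * 0.5 = 0.25
  Item 3: 0.32 * 0.68 = 0.2176
  Item 4: 0.58 * 0.42 = 0.2436
  Item 5: 0.56 * 0.44 = 0.2464
  Item 6: 0.21 * 0.79 = 0.1659
  Item 7: 0.46 * 0.54 = 0.2484
  Item 8: 0.56 * 0.44 = 0.2464
  Item 9: 0.74 * 0.26 = 0.1924
  Item 10: 0.47 * 0.53 = 0.2491
  Item 11: 0.5 * 0.5 = 0.25
Sum(p_i * q_i) = 0.1716 + 0.25 + 0.2176 + 0.2436 + 0.2464 + 0.1659 + 0.2484 + 0.2464 + 0.1924 + 0.2491 + 0.25 = 2.4814
KR-20 = (k/(k-1)) * (1 - Sum(p_i*q_i) / Var_total)
= (11/10) * (1 - 2.4814/5.48)
= 1.1 * 0.5472
KR-20 = 0.6019

0.6019


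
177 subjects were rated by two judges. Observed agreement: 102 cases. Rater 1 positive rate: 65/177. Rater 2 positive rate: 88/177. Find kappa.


P_o = 102/177 = 0.576271
P_e = (65*88 + 112*89) / 31329 = 0.50075
kappa = (P_o - P_e) / (1 - P_e)
kappa = (0.576271 - 0.50075) / (1 - 0.50075)
kappa = 0.1513

0.1513


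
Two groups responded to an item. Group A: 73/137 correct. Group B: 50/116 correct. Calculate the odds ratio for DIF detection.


Odds_A = 73/64 = 1.1406
Odds_B = 50/66 = 0.7576
OR = Odds_A / Odds_B = 1.1406 / 0.7576
Exactly, OR = (73 * 66) / (64 * 50) = 4818 / 3200
OR = 1.5056

1.5056


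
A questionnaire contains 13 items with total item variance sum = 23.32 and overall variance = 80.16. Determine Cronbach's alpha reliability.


alpha = (k/(k-1)) * (1 - sum(si^2)/s_total^2)
= (13/12) * (1 - 23.32/80.16)
alpha = 0.7682

0.7682


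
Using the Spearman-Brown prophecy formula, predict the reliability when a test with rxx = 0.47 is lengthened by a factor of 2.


r_new = (n * rxx) / (1 + (n-1) * rxx)
r_new = (2 * 0.47) / (1 + 1 * 0.47)
r_new = 0.94 / 1.47
r_new = 0.6395

0.6395


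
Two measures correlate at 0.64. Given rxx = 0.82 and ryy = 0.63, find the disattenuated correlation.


r_corrected = rxy / sqrt(rxx * ryy)
= 0.64 / sqrt(0.82 * 0.63)
= 0.64 / sqrt(0.5166)
= 0.64 / 0.718749
r_corrected = 0.8904

0.8904


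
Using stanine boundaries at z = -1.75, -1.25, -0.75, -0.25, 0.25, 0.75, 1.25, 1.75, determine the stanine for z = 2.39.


Stanine boundaries: [-1.75, -1.25, -0.75, -0.25, 0.25, 0.75, 1.25, 1.75]
z = 2.39
Check each boundary:
  z >= -1.75 -> could be stanine 2
  z >= -1.25 -> could be stanine 3
  z >= -0.75 -> could be stanine 4
  z >= -0.25 -> could be stanine 5
  z >= 0.25 -> could be stanine 6
  z >= 0.75 -> could be stanine 7
  z >= 1.25 -> could be stanine 8
  z >= 1.75 -> could be stanine 9
Highest qualifying boundary gives stanine = 9

9


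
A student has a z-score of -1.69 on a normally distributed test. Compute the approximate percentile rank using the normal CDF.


CDF(z) = 0.5 * (1 + erf(z/sqrt(2)))
erf(-1.195) = -0.909
CDF = 0.0455
Percentile rank = 0.0455 * 100 = 4.55

4.55


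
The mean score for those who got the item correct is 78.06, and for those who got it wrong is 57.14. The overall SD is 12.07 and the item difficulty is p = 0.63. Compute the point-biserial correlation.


q = 1 - p = 0.37
rpb = ((M1 - M0) / SD) * sqrt(p * q)
rpb = ((78.06 - 57.14) / 12.07) * sqrt(0.63 * 0.37)
rpb = 0.8368

0.8368


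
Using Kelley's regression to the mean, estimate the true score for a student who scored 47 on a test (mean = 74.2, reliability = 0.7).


T_est = rxx * X + (1 - rxx) * mean
T_est = 0.7 * 47 + 0.3 * 74.2
T_est = 32.9 + 22.26
T_est = 55.16

55.16


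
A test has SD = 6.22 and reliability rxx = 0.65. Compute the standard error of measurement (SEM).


SEM = SD * sqrt(1 - rxx)
SEM = 6.22 * sqrt(1 - 0.65)
SEM = 6.22 * sqrt(0.35) = 6.22 * 0.591608
SEM = 3.6798

3.6798


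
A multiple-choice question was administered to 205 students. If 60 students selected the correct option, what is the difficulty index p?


Item difficulty p = number correct / total examinees
p = 60 / 205
p = 0.2927

0.2927


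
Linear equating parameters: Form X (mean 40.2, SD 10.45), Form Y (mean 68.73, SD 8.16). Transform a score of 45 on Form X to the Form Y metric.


slope = SD_Y / SD_X = 8.16 / 10.45 ~ 0.7809
intercept = mean_Y - slope * mean_X = 68.73 - (8.16 / 10.45) * 40.2 ~ 37.3394
Y = slope * X + intercept. To avoid rounding drift from the rounded slope/intercept, evaluate the equivalent form Y = mean_Y + SD_Y * (X - mean_X) / SD_X at full precision:
Y = 68.73 + 8.16 * (45 - 40.2) / 10.45
Y = 68.73 + 8.16 * 4.8 / 10.45
Y = 68.73 + 39.168 / 10.45
Y = 68.73 + 3.7481
Y = 72.4781

72.4781


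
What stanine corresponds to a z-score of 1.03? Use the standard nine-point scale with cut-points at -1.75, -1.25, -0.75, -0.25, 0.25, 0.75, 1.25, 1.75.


Stanine boundaries: [-1.75, -1.25, -0.75, -0.25, 0.25, 0.75, 1.25, 1.75]
z = 1.03
Check each boundary:
  z >= -1.75 -> could be stanine 2
  z >= -1.25 -> could be stanine 3
  z >= -0.75 -> could be stanine 4
  z >= -0.25 -> could be stanine 5
  z >= 0.25 -> could be stanine 6
  z >= 0.75 -> could be stanine 7
  z < 1.25
  z < 1.75
Highest qualifying boundary gives stanine = 7

7


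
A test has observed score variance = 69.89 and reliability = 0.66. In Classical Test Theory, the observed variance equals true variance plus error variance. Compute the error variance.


var_true = rxx * var_obs = 0.66 * 69.89 = 46.1274
var_error = var_obs - var_true
var_error = 69.89 - 46.1274
var_error = 23.7626

23.7626


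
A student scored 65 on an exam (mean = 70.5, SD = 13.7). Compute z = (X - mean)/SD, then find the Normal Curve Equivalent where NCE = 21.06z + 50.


z = (X - mean) / SD = (65 - 70.5) / 13.7
z = -5.5 / 13.7
z = -0.4015
NCE = NCE = 21.06z + 50
Carry z at full precision (z = -5.5 / 13.7) into the conversion:
NCE = 21.06 * (-5.5 / 13.7) + 50 = -115.83 / 13.7 + 50
NCE = -8.4547 + 50
NCE = 41.5453

41.5453


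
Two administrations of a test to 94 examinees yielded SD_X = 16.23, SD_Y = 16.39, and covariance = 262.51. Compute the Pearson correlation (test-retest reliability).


r = cov(X,Y) / (SD_X * SD_Y)
r = 262.51 / (16.23 * 16.39)
r = 262.51 / 266.0097
r = 0.9868

0.9868


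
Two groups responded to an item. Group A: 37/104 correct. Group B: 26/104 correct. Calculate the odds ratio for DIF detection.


Odds_A = 37/67 = 0.5522
Odds_B = 26/78 = 0.3333
OR = Odds_A / Odds_B = 0.5522 / 0.3333
Exactly, OR = (37 * 78) / (67 * 26) = 2886 / 1742
OR = 1.6567

1.6567


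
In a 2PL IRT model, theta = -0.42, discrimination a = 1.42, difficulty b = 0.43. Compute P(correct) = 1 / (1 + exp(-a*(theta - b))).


a*(theta - b) = 1.42 * (-0.42 - 0.43) = -1.207
exp(--1.207) = 3.3434
P = 1 / (1 + 3.3434)
P = 0.2302

0.2302


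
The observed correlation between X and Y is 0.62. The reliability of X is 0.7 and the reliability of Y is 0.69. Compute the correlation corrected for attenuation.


r_corrected = rxy / sqrt(rxx * ryy)
= 0.62 / sqrt(0.7 * 0.69)
= 0.62 / sqrt(0.483)
= 0.62 / 0.694982
r_corrected = 0.8921

0.8921


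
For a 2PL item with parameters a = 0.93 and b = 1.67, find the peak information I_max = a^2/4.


For 2PL, max info at theta = b = 1.67
I_max = a^2 / 4 = 0.93^2 / 4
= 0.8649 / 4
I_max = 0.2162

0.2162


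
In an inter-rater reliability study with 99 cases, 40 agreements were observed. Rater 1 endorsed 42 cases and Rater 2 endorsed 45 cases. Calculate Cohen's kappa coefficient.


P_o = 40/99 = 0.40404
P_e = (42*45 + 57*54) / 9801 = 0.506887
kappa = (P_o - P_e) / (1 - P_e)
kappa = (0.40404 - 0.506887) / (1 - 0.506887)
kappa = -0.2086

-0.2086


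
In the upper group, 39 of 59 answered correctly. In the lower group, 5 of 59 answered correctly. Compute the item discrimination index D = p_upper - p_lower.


p_upper = 39/59 = 0.661
p_lower = 5/59 = 0.0847
D = 0.661 - 0.0847 = 0.5763

0.5763


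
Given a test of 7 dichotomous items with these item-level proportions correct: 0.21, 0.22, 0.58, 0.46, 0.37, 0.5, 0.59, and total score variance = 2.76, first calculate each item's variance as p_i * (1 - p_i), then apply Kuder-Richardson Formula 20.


For each item, compute p_i * q_i:
  Item 1: 0.21 * 0.79 = 0.1659
  Item 2: 0.22 * 0.78 = 0.1716
  Item 3: 0.58 * 0.42 = 0.2436
  Item 4: 0.46 * 0.54 = 0.2484
  Item 5: 0.37 * 0.63 = 0.2331
  Item 6: 0.5 * 0.5 = 0.25
  Item 7: 0.59 * 0.41 = 0.2419
Sum(p_i * q_i) = 0.1659 + 0.1716 + 0.2436 + 0.2484 + 0.2331 + 0.25 + 0.2419 = 1.5545
KR-20 = (k/(k-1)) * (1 - Sum(p_i*q_i) / Var_total)
= (7/6) * (1 - 1.5545/2.76)
= 1.1667 * 0.4368
KR-20 = 0.5096

0.5096


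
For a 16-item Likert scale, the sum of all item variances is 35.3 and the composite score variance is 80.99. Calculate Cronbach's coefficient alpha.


alpha = (k/(k-1)) * (1 - sum(si^2)/s_total^2)
= (16/15) * (1 - 35.3/80.99)
alpha = 0.6018

0.6018


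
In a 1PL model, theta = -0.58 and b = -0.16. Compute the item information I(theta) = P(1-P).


P = 1/(1+exp(-(-0.58--0.16))) = 0.3965
I = P*(1-P) = 0.3965 * 0.6035
I = 0.2393

0.2393


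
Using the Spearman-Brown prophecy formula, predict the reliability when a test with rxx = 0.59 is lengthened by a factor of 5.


r_new = (n * rxx) / (1 + (n-1) * rxx)
r_new = (5 * 0.59) / (1 + 4 * 0.59)
r_new = 2.95 / 3.36
r_new = 0.878

0.878


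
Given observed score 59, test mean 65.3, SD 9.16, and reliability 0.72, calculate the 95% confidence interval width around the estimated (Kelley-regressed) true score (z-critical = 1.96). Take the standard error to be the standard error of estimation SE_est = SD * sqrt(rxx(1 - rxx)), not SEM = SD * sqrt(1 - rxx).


True score estimate = 0.72*59 + 0.28*65.3 = 60.764
SE_est = SD * sqrt(rxx * (1 - rxx)) = 9.16 * sqrt(0.72 * 0.28) = 9.16 * sqrt(0.2016) = 4.11283
CI = T_est +/- z * SE_est, so width = 2 * z * SE_est = 2 * 1.96 * 4.11283
Width = 16.1223

16.1223


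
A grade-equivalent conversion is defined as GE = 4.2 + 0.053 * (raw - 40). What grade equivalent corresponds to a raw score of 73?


raw - median = 73 - 40 = 33
slope * diff = 0.053 * 33 = 1.749
GE = 4.2 + 1.749
GE = 5.949

5.949


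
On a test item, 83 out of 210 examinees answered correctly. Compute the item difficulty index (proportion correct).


Item difficulty p = number correct / total examinees
p = 83 / 210
p = 0.3952

0.3952


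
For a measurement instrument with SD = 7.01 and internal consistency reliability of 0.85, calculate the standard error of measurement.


SEM = SD * sqrt(1 - rxx)
SEM = 7.01 * sqrt(1 - 0.85)
SEM = 7.01 * sqrt(0.15) = 7.01 * 0.387298
SEM = 2.715

2.715


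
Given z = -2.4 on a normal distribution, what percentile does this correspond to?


CDF(z) = 0.5 * (1 + erf(z/sqrt(2)))
erf(-1.6971) = -0.9836
CDF = 0.0082
Percentile rank = 0.0082 * 100 = 0.82

0.82


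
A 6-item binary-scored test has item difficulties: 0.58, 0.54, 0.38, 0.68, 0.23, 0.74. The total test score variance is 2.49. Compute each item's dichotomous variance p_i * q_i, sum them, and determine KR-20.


For each item, compute p_i * q_i:
  Item 1: 0.58 * 0.42 = 0.2436
  Item 2: 0.54 * 0.46 = 0.2484
  Item 3: 0.38 * 0.62 = 0.2356
  Item 4: 0.68 * 0.32 = 0.2176
  Item 5: 0.23 * 0.77 = 0.1771
  Item 6: 0.74 * 0.26 = 0.1924
Sum(p_i * q_i) = 0.2436 + 0.2484 + 0.2356 + 0.2176 + 0.1771 + 0.1924 = 1.3147
KR-20 = (k/(k-1)) * (1 - Sum(p_i*q_i) / Var_total)
= (6/5) * (1 - 1.3147/2.49)
= 1.2 * 0.472
KR-20 = 0.5664

0.5664


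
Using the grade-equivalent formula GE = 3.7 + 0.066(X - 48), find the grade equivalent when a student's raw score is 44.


raw - median = 44 - 48 = -4
slope * diff = 0.066 * -4 = -0.264
GE = 3.7 + -0.264
GE = 3.436

3.436


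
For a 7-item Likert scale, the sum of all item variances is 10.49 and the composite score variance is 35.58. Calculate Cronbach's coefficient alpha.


alpha = (k/(k-1)) * (1 - sum(si^2)/s_total^2)
= (7/6) * (1 - 10.49/35.58)
alpha = 0.8227

0.8227


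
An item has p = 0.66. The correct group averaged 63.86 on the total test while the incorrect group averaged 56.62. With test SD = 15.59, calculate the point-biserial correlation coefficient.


q = 1 - p = 0.34
rpb = ((M1 - M0) / SD) * sqrt(p * q)
rpb = ((63.86 - 56.62) / 15.59) * sqrt(0.66 * 0.34)
rpb = 0.22

0.22


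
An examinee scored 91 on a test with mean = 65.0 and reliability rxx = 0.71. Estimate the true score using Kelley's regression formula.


T_est = rxx * X + (1 - rxx) * mean
T_est = 0.71 * 91 + 0.29 * 65.0
T_est = 64.61 + 18.85
T_est = 83.46

83.46


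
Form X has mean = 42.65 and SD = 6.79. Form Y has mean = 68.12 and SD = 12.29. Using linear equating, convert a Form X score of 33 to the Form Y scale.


slope = SD_Y / SD_X = 12.29 / 6.79 ~ 1.81
intercept = mean_Y - slope * mean_X = 68.12 - (12.29 / 6.79) * 42.65 ~ -9.0771
Y = slope * X + intercept. To avoid rounding drift from the rounded slope/intercept, evaluate the equivalent form Y = mean_Y + SD_Y * (X - mean_X) / SD_X at full precision:
Y = 68.12 + 12.29 * (33 - 42.65) / 6.79
Y = 68.12 - 12.29 * 9.65 / 6.79
Y = 68.12 - 118.5985 / 6.79
Y = 68.12 - 17.4666
Y = 50.6534

50.6534


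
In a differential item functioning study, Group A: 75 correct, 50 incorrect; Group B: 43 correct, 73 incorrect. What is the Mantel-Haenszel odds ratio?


Odds_A = 75/50 = 1.5
Odds_B = 43/73 = 0.589
OR = Odds_A / Odds_B = 1.5 / 0.589
Exactly, OR = (75 * 73) / (50 * 43) = 5475 / 2150
OR = 2.5465

2.5465


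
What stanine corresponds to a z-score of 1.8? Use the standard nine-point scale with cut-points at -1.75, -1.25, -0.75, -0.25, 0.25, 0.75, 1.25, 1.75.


Stanine boundaries: [-1.75, -1.25, -0.75, -0.25, 0.25, 0.75, 1.25, 1.75]
z = 1.8
Check each boundary:
  z >= -1.75 -> could be stanine 2
  z >= -1.25 -> could be stanine 3
  z >= -0.75 -> could be stanine 4
  z >= -0.25 -> could be stanine 5
  z >= 0.25 -> could be stanine 6
  z >= 0.75 -> could be stanine 7
  z >= 1.25 -> could be stanine 8
  z >= 1.75 -> could be stanine 9
Highest qualifying boundary gives stanine = 9

9


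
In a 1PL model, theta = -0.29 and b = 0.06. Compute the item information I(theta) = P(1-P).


P = 1/(1+exp(-(-0.29-0.06))) = 0.4134
I = P*(1-P) = 0.4134 * 0.5866
I = 0.2425

0.2425


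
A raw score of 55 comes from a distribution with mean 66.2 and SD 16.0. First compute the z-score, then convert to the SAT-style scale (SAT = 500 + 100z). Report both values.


z = (X - mean) / SD = (55 - 66.2) / 16.0
z = -11.2 / 16.0
z = -0.7
SAT-scale = SAT = 500 + 100z
Carry z at full precision (z = -11.2 / 16.0) into the conversion:
SAT-scale = 500 + 100 * (-11.2 / 16.0) = 500 + -1120 / 16.0
SAT-scale = 500 + -70.0
SAT-scale = 430.0

430.0


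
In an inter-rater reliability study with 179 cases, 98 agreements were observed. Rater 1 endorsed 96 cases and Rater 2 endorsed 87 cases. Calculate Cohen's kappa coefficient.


P_o = 98/179 = 0.547486
P_e = (96*87 + 83*92) / 32041 = 0.498986
kappa = (P_o - P_e) / (1 - P_e)
kappa = (0.547486 - 0.498986) / (1 - 0.498986)
kappa = 0.0968

0.0968


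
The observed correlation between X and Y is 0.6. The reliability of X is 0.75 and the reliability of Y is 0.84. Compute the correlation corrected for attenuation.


r_corrected = rxy / sqrt(rxx * ryy)
= 0.6 / sqrt(0.75 * 0.84)
= 0.6 / sqrt(0.63)
= 0.6 / 0.793725
r_corrected = 0.7559

0.7559


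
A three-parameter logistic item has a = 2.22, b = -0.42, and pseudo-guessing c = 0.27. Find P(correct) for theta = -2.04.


logit = 2.22*(-2.04 - -0.42) = -3.5964
P* = 1/(1 + exp(--3.5964)) = 0.0267
P = 0.27 + (1 - 0.27) * 0.0267
P = 0.2895

0.2895


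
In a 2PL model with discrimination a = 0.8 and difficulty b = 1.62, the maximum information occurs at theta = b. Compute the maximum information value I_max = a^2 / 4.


For 2PL, max info at theta = b = 1.62
I_max = a^2 / 4 = 0.8^2 / 4
= 0.64 / 4
I_max = 0.16

0.16


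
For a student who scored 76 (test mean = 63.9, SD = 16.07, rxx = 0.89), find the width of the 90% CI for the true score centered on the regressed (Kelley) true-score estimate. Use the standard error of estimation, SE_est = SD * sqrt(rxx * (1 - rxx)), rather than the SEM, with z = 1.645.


True score estimate = 0.89*76 + 0.11*63.9 = 74.669
SE_est = SD * sqrt(rxx * (1 - rxx)) = 16.07 * sqrt(0.89 * 0.11) = 16.07 * sqrt(0.0979) = 5.028138
CI = T_est +/- z * SE_est, so width = 2 * z * SE_est = 2 * 1.645 * 5.028138
Width = 16.5426

16.5426


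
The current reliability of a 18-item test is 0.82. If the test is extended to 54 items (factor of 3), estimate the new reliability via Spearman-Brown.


r_new = (n * rxx) / (1 + (n-1) * rxx)
r_new = (3 * 0.82) / (1 + 2 * 0.82)
r_new = 2.46 / 2.64
r_new = 0.9318

0.9318


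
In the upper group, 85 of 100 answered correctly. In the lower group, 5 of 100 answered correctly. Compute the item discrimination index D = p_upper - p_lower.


p_upper = 85/100 = 0.85
p_lower = 5/100 = 0.05
D = 0.85 - 0.05 = 0.8

0.8


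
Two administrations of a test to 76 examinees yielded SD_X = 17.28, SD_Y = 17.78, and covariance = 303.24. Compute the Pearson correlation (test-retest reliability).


r = cov(X,Y) / (SD_X * SD_Y)
r = 303.24 / (17.28 * 17.78)
r = 303.24 / 307.2384
r = 0.987

0.987


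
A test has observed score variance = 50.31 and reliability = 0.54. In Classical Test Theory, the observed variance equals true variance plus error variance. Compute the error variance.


var_true = rxx * var_obs = 0.54 * 50.31 = 27.1674
var_error = var_obs - var_true
var_error = 50.31 - 27.1674
var_error = 23.1426

23.1426


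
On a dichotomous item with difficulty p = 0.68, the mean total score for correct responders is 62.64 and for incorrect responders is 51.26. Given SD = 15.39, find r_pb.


q = 1 - p = 0.32
rpb = ((M1 - M0) / SD) * sqrt(p * q)
rpb = ((62.64 - 51.26) / 15.39) * sqrt(0.68 * 0.32)
rpb = 0.3449

0.3449


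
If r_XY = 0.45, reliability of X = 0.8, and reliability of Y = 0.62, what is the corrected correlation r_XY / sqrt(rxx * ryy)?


r_corrected = rxy / sqrt(rxx * ryy)
= 0.45 / sqrt(0.8 * 0.62)
= 0.45 / sqrt(0.496)
= 0.45 / 0.704273
r_corrected = 0.639

0.639


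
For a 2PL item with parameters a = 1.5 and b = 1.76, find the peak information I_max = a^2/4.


For 2PL, max info at theta = b = 1.76
I_max = a^2 / 4 = 1.5^2 / 4
= 2.25 / 4
I_max = 0.5625

0.5625


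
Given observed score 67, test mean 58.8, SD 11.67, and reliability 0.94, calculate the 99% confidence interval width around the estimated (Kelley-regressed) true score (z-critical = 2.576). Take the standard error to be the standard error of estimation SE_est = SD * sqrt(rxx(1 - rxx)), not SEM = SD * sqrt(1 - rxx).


True score estimate = 0.94*67 + 0.06*58.8 = 66.508
SE_est = SD * sqrt(rxx * (1 - rxx)) = 11.67 * sqrt(0.94 * 0.06) = 11.67 * sqrt(0.0564) = 2.771471
CI = T_est +/- z * SE_est, so width = 2 * z * SE_est = 2 * 2.576 * 2.771471
Width = 14.2786

14.2786


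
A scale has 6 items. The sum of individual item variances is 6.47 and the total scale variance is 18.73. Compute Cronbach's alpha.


alpha = (k/(k-1)) * (1 - sum(si^2)/s_total^2)
= (6/5) * (1 - 6.47/18.73)
alpha = 0.7855

0.7855


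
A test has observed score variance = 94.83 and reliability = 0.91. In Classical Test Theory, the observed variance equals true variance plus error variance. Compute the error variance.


var_true = rxx * var_obs = 0.91 * 94.83 = 86.2953
var_error = var_obs - var_true
var_error = 94.83 - 86.2953
var_error = 8.5347

8.5347


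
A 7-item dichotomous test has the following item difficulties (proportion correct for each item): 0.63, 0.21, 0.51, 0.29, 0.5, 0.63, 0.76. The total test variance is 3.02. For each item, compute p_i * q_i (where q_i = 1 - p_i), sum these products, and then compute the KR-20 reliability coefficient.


For each item, compute p_i * q_i:
  Item 1: 0.63 * 0.37 = 0.2331
  Item 2: 0.21 * 0.79 = 0.1659
  Item 3: 0.51 * 0.49 = 0.2499
  Item 4: 0.29 * 0.71 = 0.2059
  Item 5: 0.5 * 0.5 = 0.25
  Item 6: 0.63 * 0.37 = 0.2331
  Item 7: 0.76 * 0.24 = 0.1824
Sum(p_i * q_i) = 0.2331 + 0.1659 + 0.2499 + 0.2059 + 0.25 + 0.2331 + 0.1824 = 1.5203
KR-20 = (k/(k-1)) * (1 - Sum(p_i*q_i) / Var_total)
= (7/6) * (1 - 1.5203/3.02)
= 1.1667 * 0.4966
KR-20 = 0.5794

0.5794


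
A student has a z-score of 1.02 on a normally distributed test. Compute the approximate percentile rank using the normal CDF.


CDF(z) = 0.5 * (1 + erf(z/sqrt(2)))
erf(0.7212) = 0.6923
CDF = 0.8461
Percentile rank = 0.8461 * 100 = 84.61

84.61


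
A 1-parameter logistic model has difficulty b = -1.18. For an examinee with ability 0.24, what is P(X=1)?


theta - b = 0.24 - -1.18 = 1.42
exp(-(theta - b)) = exp(-1.42) = 0.2417
P = 1 / (1 + 0.2417)
P = 0.8053

0.8053


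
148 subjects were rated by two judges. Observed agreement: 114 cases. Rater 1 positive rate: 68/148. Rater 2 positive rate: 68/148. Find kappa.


P_o = 114/148 = 0.77027
P_e = (68*68 + 80*80) / 21904 = 0.503287
kappa = (P_o - P_e) / (1 - P_e)
kappa = (0.77027 - 0.503287) / (1 - 0.503287)
kappa = 0.5375

0.5375


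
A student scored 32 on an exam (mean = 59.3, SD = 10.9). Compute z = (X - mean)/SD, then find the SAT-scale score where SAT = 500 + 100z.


z = (X - mean) / SD = (32 - 59.3) / 10.9
z = -27.3 / 10.9
z = -2.5046
SAT-scale = SAT = 500 + 100z
Carry z at full precision (z = -27.3 / 10.9) into the conversion:
SAT-scale = 500 + 100 * (-27.3 / 10.9) = 500 + -2730 / 10.9
SAT-scale = 500 + -250.4587
SAT-scale = 249.5413

249.5413


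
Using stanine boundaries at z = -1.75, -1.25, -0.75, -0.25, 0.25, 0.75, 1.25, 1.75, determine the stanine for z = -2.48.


Stanine boundaries: [-1.75, -1.25, -0.75, -0.25, 0.25, 0.75, 1.25, 1.75]
z = -2.48
Check each boundary:
  z < -1.75
  z < -1.25
  z < -0.75
  z < -0.25
  z < 0.25
  z < 0.75
  z < 1.25
  z < 1.75
Highest qualifying boundary gives stanine = 1

1


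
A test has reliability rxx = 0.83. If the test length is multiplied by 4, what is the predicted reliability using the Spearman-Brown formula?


r_new = (n * rxx) / (1 + (n-1) * rxx)
r_new = (4 * 0.83) / (1 + 3 * 0.83)
r_new = 3.32 / 3.49
r_new = 0.9513

0.9513


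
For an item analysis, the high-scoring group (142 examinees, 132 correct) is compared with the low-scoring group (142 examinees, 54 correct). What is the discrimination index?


p_upper = 132/142 = 0.9296
p_lower = 54/142 = 0.3803
D = 0.9296 - 0.3803 = 0.5493

0.5493


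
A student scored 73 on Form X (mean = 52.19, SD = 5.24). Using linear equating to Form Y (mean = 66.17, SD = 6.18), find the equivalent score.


slope = SD_Y / SD_X = 6.18 / 5.24 ~ 1.1794
intercept = mean_Y - slope * mean_X = 66.17 - (6.18 / 5.24) * 52.19 ~ 4.6177
Y = slope * X + intercept. To avoid rounding drift from the rounded slope/intercept, evaluate the equivalent form Y = mean_Y + SD_Y * (X - mean_X) / SD_X at full precision:
Y = 66.17 + 6.18 * (73 - 52.19) / 5.24
Y = 66.17 + 6.18 * 20.81 / 5.24
Y = 66.17 + 128.6058 / 5.24
Y = 66.17 + 24.5431
Y = 90.7131

90.7131


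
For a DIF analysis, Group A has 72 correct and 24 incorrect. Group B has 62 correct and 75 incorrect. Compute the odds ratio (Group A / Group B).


Odds_A = 72/24 = 3.0
Odds_B = 62/75 = 0.8267
OR = Odds_A / Odds_B = 3.0 / 0.8267
Exactly, OR = (72 * 75) / (24 * 62) = 5400 / 1488
OR = 3.629

3.629


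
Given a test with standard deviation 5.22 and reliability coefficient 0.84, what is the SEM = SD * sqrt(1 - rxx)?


SEM = SD * sqrt(1 - rxx)
SEM = 5.22 * sqrt(1 - 0.84)
SEM = 5.22 * sqrt(0.16) = 5.22 * 0.4
SEM = 2.088

2.088


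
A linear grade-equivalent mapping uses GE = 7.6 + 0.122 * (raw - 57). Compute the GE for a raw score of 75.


raw - median = 75 - 57 = 18
slope * diff = 0.122 * 18 = 2.196
GE = 7.6 + 2.196
GE = 9.796

9.796


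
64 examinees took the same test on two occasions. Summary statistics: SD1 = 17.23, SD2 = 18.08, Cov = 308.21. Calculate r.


r = cov(X,Y) / (SD_X * SD_Y)
r = 308.21 / (17.23 * 18.08)
r = 308.21 / 311.5184
r = 0.9894

0.9894


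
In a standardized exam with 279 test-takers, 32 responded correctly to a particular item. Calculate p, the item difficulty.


Item difficulty p = number correct / total examinees
p = 32 / 279
p = 0.1147

0.1147


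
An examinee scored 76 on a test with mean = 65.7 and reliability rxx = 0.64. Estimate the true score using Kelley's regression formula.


T_est = rxx * X + (1 - rxx) * mean
T_est = 0.64 * 76 + 0.36 * 65.7
T_est = 48.64 + 23.652
T_est = 72.292

72.292


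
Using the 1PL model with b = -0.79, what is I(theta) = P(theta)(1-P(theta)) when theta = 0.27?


P = 1/(1+exp(-(0.27--0.79))) = 0.7427
I = P*(1-P) = 0.7427 * 0.2573
I = 0.1911

0.1911


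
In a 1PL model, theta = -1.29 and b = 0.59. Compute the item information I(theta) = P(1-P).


P = 1/(1+exp(-(-1.29-0.59))) = 0.1324
I = P*(1-P) = 0.1324 * 0.8676
I = 0.1149

0.1149


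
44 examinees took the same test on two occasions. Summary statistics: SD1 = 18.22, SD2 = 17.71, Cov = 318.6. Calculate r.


r = cov(X,Y) / (SD_X * SD_Y)
r = 318.6 / (18.22 * 17.71)
r = 318.6 / 322.6762
r = 0.9874

0.9874


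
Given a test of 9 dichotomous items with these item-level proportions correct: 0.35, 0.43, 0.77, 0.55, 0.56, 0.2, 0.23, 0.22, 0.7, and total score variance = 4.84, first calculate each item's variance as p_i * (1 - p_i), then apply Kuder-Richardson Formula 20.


For each item, compute p_i * q_i:
  Item 1: 0.35 * 0.65 = 0.2275
  Item 2: 0.43 * 0.57 = 0.2451
  Item 3: 0.77 * 0.23 = 0.1771
  Item 4: 0.55 * 0.45 = 0.2475
  Item 5: 0.56 * 0.44 = 0.2464
  Item 6: 0.2 * 0.8 = 0.16
  Item 7: 0.23 * 0.77 = 0.1771
  Item 8: 0.22 * 0.78 = 0.1716
  Item 9: 0.7 * 0.3 = 0.21
Sum(p_i * q_i) = 0.2275 + 0.2451 + 0.1771 + 0.2475 + 0.2464 + 0.16 + 0.1771 + 0.1716 + 0.21 = 1.8623
KR-20 = (k/(k-1)) * (1 - Sum(p_i*q_i) / Var_total)
= (9/8) * (1 - 1.8623/4.84)
= 1.125 * 0.6152
KR-20 = 0.6921

0.6921


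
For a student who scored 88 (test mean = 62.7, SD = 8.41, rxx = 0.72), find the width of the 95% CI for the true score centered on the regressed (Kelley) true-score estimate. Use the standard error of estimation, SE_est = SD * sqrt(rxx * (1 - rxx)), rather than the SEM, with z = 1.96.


True score estimate = 0.72*88 + 0.28*62.7 = 80.916
SE_est = SD * sqrt(rxx * (1 - rxx)) = 8.41 * sqrt(0.72 * 0.28) = 8.41 * sqrt(0.2016) = 3.776081
CI = T_est +/- z * SE_est, so width = 2 * z * SE_est = 2 * 1.96 * 3.776081
Width = 14.8022

14.8022


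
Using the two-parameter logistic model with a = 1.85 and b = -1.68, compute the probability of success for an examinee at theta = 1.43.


a*(theta - b) = 1.85 * (1.43 - -1.68) = 5.7535
exp(-5.7535) = 0.0032
P = 1 / (1 + 0.0032)
P = 0.9968

0.9968


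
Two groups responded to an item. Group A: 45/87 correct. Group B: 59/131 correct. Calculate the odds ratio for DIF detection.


Odds_A = 45/42 = 1.0714
Odds_B = 59/72 = 0.8194
OR = Odds_A / Odds_B = 1.0714 / 0.8194
Exactly, OR = (45 * 72) / (42 * 59) = 3240 / 2478
OR = 1.3075

1.3075


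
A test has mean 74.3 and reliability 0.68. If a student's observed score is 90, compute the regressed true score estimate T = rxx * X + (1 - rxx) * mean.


T_est = rxx * X + (1 - rxx) * mean
T_est = 0.68 * 90 + 0.32 * 74.3
T_est = 61.2 + 23.776
T_est = 84.976

84.976


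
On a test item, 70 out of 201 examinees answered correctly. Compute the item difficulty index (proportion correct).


Item difficulty p = number correct / total examinees
p = 70 / 201
p = 0.3483

0.3483


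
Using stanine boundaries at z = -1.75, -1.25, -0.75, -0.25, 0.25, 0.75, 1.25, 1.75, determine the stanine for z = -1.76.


Stanine boundaries: [-1.75, -1.25, -0.75, -0.25, 0.25, 0.75, 1.25, 1.75]
z = -1.76
Check each boundary:
  z < -1.75
  z < -1.25
  z < -0.75
  z < -0.25
  z < 0.25
  z < 0.75
  z < 1.25
  z < 1.75
Highest qualifying boundary gives stanine = 1

1


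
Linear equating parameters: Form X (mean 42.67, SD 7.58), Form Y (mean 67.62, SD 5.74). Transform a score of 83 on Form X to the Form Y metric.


slope = SD_Y / SD_X = 5.74 / 7.58 ~ 0.7573
intercept = mean_Y - slope * mean_X = 67.62 - (5.74 / 7.58) * 42.67 ~ 35.3079
Y = slope * X + intercept. To avoid rounding drift from the rounded slope/intercept, evaluate the equivalent form Y = mean_Y + SD_Y * (X - mean_X) / SD_X at full precision:
Y = 67.62 + 5.74 * (83 - 42.67) / 7.58
Y = 67.62 + 5.74 * 40.33 / 7.58
Y = 67.62 + 231.4942 / 7.58
Y = 67.62 + 30.5401
Y = 98.1601

98.1601
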